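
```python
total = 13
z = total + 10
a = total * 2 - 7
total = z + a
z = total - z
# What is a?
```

Trace:
`total = 13` → total = 13
`z = total + 10` → z = 23
`a = total * 2 - 7` → a = 19
`total = z + a` → total = 42
`z = total - z` → z = 19
So a = 19

Answer: 19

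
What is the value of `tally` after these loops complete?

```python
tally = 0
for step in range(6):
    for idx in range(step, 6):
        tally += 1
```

Upper triangle: 6 + 5 + ... + 1
`tally` takes the values: 0 → 1 → 2 → 3 → 4 → 5 → 6 → 7 → 8 → 9 → 10 → 11 → 12 → 13 → 14 → 15 → 16 → 17 → 18 → 19 → 20 → 21

Answer: 21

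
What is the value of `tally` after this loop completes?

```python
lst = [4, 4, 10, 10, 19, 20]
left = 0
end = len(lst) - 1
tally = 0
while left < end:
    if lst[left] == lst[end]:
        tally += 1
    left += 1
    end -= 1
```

Count matching pairs from ends
`tally` takes the values: 0 → 1

Answer: 1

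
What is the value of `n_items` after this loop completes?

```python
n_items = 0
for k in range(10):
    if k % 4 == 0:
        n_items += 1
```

Count numbers divisible by 4 in range(10)
`n_items` takes the values: 0 → 1 → 2 → 3

Answer: 3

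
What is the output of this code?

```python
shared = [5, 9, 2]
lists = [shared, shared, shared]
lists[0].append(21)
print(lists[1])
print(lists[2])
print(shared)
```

Key concept: list of same reference.
Step by step:
`shared = [5, 9, 2]` → shared = [5, 9, 2]
`lists = [shared, shared, shared]` → lists = [[5, 9, 2], [5, 9, 2], [5, 9, 2]]
`lists[0].append(21)` → shared = [5, 9, 2, 21]; lists = [[5, 9, 2, 21], [5, 9, 2, 21], [5, 9, 2, 21]]
`print(lists[1])` → prints [5, 9, 2, 21]
`print(lists[2])` → prints [5, 9, 2, 21]
`print(shared)` → prints [5, 9, 2, 21]

Answer:
[5, 9, 2, 21]
[5, 9, 2, 21]
[5, 9, 2, 21]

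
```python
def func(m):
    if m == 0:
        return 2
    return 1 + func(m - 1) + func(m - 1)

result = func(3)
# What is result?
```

func(m) = 1 + 2·func(m-1), func(0)=2. Closed form: (2+1)·2^3 - 1 = 23.

Answer: 23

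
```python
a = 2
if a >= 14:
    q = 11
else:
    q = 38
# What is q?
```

Trace:
`a = 2` → a = 2
`if a >= 14: ...` → a >= 14 is False, take else branch → q = 38
So q = 38

Answer: 38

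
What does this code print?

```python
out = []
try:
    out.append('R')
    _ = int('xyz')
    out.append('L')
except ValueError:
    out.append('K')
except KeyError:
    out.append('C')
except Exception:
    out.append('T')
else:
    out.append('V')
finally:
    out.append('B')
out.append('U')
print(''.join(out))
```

Execution trace: 'R' (try body) → 'K' (except ValueError) → 'B' (finally) → 'U' (after the try/except). Output: RKBU

Answer: RKBU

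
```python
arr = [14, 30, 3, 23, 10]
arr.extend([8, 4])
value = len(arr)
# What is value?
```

Trace:
`arr = [14, 30, 3, 23, 10]` → arr = [14, 30, 3, 23, 10]
`arr.extend([8, 4])` → arr = [14, 30, 3, 23, 10, 8, 4]
`value = len(arr)` → value = 7
So value = 7

Answer: 7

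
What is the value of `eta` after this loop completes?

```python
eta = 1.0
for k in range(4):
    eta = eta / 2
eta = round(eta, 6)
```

Halving LR 4 times: 1 / 2^4
`eta` takes the values: 1.0 → 0.5 → 0.25 → 0.125 → 0.0625

Answer: 0.0625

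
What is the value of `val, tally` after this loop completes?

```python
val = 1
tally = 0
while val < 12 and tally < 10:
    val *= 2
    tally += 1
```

Double until >= 12 or 10 iterations
`val, tally` takes the values: (1, 0) → (2, 0) → (2, 1) → (4, 1) → (4, 2) → (8, 2) → (8, 3) → (16, 3) → (16, 4)

Answer: 16, 4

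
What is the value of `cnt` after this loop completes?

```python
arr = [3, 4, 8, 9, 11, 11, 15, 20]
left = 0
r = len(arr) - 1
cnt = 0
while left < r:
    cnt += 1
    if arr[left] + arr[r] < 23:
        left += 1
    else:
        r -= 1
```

Steps to find pair summing to 23
`cnt` takes the values: 0 → 1 → 2 → 3 → 4 → 5 → 6 → 7

Answer: 7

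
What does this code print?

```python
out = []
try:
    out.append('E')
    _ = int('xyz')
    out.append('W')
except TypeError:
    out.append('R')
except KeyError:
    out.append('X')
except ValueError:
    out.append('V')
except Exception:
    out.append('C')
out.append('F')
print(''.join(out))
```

Execution trace: 'E' (try body) → 'V' (except ValueError) → 'F' (after the try/except). Output: EVF

Answer: EVF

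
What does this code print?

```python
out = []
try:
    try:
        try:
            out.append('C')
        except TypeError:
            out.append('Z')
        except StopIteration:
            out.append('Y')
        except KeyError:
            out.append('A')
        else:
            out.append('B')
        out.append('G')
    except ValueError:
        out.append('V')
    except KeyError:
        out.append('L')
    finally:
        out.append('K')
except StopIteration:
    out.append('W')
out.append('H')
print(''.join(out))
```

Execution trace: 'C' (inner try body, no exception) → 'B' (inner else) → 'G' (try body, no exception) → 'K' (finally) → 'H' (after the try/except). Output: CBGKH

Answer: CBGKH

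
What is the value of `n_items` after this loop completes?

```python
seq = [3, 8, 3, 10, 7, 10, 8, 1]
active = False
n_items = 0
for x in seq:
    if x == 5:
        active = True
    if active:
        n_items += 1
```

Count elements after first 5 in [3, 8, 3, 10, 7, 10, 8, 1]
`n_items` takes the values: 0

Answer: 0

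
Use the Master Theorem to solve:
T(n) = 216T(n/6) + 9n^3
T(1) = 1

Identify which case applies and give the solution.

a=216, b=6, f(n)=9n^3. log_6(216) = 3. Since c=3 = 3, Case 2 applies: T(n) = Θ(n^log_b(a) · log n) = O(n^3 log n).

Answer: O(n^3 log n) - Case 2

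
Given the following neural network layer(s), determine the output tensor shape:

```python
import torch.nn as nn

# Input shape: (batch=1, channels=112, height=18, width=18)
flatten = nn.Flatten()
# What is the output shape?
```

Input: (1, 112, 18, 18) -> Output: (1, 36288)

Answer: (1, 36288)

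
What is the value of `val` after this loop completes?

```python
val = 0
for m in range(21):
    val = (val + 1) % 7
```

Increment mod 7, 21 times = 0
`val` takes the values: 0 → 1 → 2 → 3 → 4 → 5 → 6 → 0 → 1 → 2 → 3 → 4 → 5 → 6 → 0 → 1 → 2 → 3 → 4 → 5 → 6 → 0

Answer: 0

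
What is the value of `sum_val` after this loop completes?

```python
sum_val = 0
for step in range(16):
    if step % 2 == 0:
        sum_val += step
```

Sum of even numbers 0 to 15
`sum_val` takes the values: 0 → 2 → 6 → 12 → 20 → 30 → 42 → 56

Answer: 56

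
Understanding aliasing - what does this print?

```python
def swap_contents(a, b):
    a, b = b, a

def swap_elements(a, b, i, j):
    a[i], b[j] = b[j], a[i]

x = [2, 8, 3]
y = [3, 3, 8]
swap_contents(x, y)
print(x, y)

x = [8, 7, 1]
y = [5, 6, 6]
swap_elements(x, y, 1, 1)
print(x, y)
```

Key concept: parameter rebinding vs mutation.
Step by step:
`x = [2, 8, 3]` → x = [2, 8, 3]
`y = [3, 3, 8]` → y = [3, 3, 8]
`swap_contents(x, y)` → no visible change to tracked variables
`print(x, y)` → prints [2, 8, 3] [3, 3, 8]
`x = [8, 7, 1]` → x = [8, 7, 1]
`y = [5, 6, 6]` → y = [5, 6, 6]
`swap_elements(x, y, 1, 1)` → x = [8, 6, 1]; y = [5, 7, 6]
`print(x, y)` → prints [8, 6, 1] [5, 7, 6]

Answer:
[2, 8, 3] [3, 3, 8]
[8, 6, 1] [5, 7, 6]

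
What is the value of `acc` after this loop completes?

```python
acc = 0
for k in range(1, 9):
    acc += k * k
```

Sum of squares 1² to 8² = 204
`acc` takes the values: 0 → 1 → 5 → 14 → 30 → 55 → 91 → 140 → 204

Answer: 204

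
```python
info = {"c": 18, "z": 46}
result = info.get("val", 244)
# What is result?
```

Trace:
`info = {"c": 18, "z": 46}` → info = {'c': 18, 'z': 46}
`result = info.get("val", 244)` → result = 244
So result = 244

Answer: 244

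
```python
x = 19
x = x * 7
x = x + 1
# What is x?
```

Trace:
`x = 19` → x = 19
`x = x * 7` → x = 133
`x = x + 1` → x = 134
So x = 134

Answer: 134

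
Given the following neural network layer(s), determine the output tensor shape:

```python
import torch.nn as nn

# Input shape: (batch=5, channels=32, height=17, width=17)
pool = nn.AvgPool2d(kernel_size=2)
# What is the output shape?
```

Input: (5, 32, 17, 17) -> Output: (5, 32, 8, 8)

Answer: (5, 32, 8, 8)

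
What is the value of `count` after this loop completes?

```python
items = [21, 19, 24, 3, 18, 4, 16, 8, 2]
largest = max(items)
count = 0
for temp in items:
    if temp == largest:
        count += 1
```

Count of max value 24 in [21, 19, 24, 3, 18, 4, 16, 8, 2]
`count` takes the values: 0 → 1

Answer: 1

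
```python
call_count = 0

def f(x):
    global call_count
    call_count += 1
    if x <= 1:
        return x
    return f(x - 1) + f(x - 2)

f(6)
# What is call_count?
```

Calls(x) = 1 + Calls(x-1) + Calls(x-2); Calls(0)=Calls(1)=1. For x=6 this gives 25.

Answer: 25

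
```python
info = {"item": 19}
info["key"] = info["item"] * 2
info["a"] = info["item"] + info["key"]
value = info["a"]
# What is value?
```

Trace:
`info = {"item": 19}` → info = {'item': 19}
`info["key"] = info["item"] * 2` → info = {'item': 19, 'key': 38}
`info["a"] = info["item"] + info["key"]` → info = {'item': 19, 'key': 38, 'a': 57}
`value = info["a"]` → value = 57
So value = 57

Answer: 57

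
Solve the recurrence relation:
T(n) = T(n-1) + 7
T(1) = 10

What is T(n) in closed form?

Unrolling: T(n) = T(1) + 7·(n-1) = 10 + 7(n-1) = 7n + 3.

Answer: T(n) = 7n + 3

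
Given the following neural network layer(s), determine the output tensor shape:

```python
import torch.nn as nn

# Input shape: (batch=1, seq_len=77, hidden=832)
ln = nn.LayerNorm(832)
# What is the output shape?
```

Input: (1, 77, 832) -> Output: (1, 77, 832)

Answer: (1, 77, 832)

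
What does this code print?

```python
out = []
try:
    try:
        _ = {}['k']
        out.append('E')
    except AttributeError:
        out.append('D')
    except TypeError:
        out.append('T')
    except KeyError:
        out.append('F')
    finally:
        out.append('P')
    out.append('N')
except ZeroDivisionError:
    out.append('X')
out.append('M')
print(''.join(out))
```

Execution trace: 'F' (inner except KeyError) → 'P' (inner finally) → 'N' (try body, no exception) → 'M' (after the try/except). Output: FPNM

Answer: FPNM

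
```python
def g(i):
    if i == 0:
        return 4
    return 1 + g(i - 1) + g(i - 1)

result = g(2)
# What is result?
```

g(i) = 1 + 2·g(i-1), g(0)=4. Closed form: (4+1)·2^2 - 1 = 19.

Answer: 19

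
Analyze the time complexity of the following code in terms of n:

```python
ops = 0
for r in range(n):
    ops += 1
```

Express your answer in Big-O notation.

Each loop level contributes: n. Multiplying the contributions gives O(n).

Answer: O(n)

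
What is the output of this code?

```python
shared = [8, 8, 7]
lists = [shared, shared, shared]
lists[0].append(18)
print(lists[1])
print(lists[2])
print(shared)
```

Key concept: list of same reference.
Step by step:
`shared = [8, 8, 7]` → shared = [8, 8, 7]
`lists = [shared, shared, shared]` → lists = [[8, 8, 7], [8, 8, 7], [8, 8, 7]]
`lists[0].append(18)` → shared = [8, 8, 7, 18]; lists = [[8, 8, 7, 18], [8, 8, 7, 18], [8, 8, 7, 18]]
`print(lists[1])` → prints [8, 8, 7, 18]
`print(lists[2])` → prints [8, 8, 7, 18]
`print(shared)` → prints [8, 8, 7, 18]

Answer:
[8, 8, 7, 18]
[8, 8, 7, 18]
[8, 8, 7, 18]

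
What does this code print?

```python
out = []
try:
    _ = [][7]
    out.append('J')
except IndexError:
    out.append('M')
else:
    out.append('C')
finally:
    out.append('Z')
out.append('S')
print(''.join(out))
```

Execution trace: 'M' (except IndexError) → 'Z' (finally) → 'S' (after the try/except). Output: MZS

Answer: MZS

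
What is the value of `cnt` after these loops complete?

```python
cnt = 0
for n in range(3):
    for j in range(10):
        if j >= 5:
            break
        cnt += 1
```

Inner breaks at 5, outer runs 3 times
`cnt` takes the values: 0 → 1 → 2 → 3 → 4 → 5 → 6 → 7 → 8 → 9 → 10 → 11 → 12 → 13 → 14 → 15

Answer: 15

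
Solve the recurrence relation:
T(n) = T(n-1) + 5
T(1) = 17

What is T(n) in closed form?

Unrolling: T(n) = T(1) + 5·(n-1) = 17 + 5(n-1) = 5n + 12.

Answer: T(n) = 5n + 12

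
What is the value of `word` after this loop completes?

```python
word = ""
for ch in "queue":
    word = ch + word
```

Reverse 'queue'
`word` takes the values: "" → "q" → "uq" → "euq" → "ueuq" → "eueuq"

Answer: "eueuq"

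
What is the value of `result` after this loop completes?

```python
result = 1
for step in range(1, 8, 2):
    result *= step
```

Product of 1, 3, 5, ... up to 7
`result` takes the values: 1 → 3 → 15 → 105

Answer: 105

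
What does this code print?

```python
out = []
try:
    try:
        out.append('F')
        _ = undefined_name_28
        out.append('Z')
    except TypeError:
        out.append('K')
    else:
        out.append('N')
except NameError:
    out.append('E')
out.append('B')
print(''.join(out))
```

Execution trace: 'F' (try body) → 'E' (outer except NameError) → 'B' (after the try/except). Output: FEB

Answer: FEB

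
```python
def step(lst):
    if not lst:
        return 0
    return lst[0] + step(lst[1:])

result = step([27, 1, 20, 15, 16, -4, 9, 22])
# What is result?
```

27 + 1 + 20 + 15 + 16 + (-4) + 9 + 22 + 0 = 106

Answer: 106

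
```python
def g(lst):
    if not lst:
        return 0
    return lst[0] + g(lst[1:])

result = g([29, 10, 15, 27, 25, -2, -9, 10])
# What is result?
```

29 + 10 + 15 + 27 + 25 + (-2) + (-9) + 10 + 0 = 105

Answer: 105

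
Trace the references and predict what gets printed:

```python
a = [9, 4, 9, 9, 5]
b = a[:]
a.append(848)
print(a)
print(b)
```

Key concept: slice [:] creates copy.
Step by step:
`a = [9, 4, 9, 9, 5]` → a = [9, 4, 9, 9, 5]
`b = a[:]` → b = [9, 4, 9, 9, 5]
`a.append(848)` → a = [9, 4, 9, 9, 5, 848]
`print(a)` → prints [9, 4, 9, 9, 5, 848]
`print(b)` → prints [9, 4, 9, 9, 5]

Answer:
[9, 4, 9, 9, 5, 848]
[9, 4, 9, 9, 5]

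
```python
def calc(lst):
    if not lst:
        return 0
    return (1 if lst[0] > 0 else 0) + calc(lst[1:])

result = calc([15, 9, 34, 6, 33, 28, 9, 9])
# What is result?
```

Count of positive elements in [15, 9, 34, 6, 33, 28, 9, 9] = 8

Answer: 8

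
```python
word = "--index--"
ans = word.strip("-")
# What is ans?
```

Trace:
`word = "--index--"` → word = '--index--'
`ans = word.strip("-")` → ans = 'index'
So ans = 'index'

Answer: 'index'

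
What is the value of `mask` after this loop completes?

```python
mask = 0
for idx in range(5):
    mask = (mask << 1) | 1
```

Build 5 consecutive 1-bits: 0b11111
`mask` takes the values: 0 → 1 → 3 → 7 → 15 → 31

Answer: 31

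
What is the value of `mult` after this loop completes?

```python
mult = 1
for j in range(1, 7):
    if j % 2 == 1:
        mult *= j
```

Product of odd numbers 1 to 6
`mult` takes the values: 1 → 3 → 15

Answer: 15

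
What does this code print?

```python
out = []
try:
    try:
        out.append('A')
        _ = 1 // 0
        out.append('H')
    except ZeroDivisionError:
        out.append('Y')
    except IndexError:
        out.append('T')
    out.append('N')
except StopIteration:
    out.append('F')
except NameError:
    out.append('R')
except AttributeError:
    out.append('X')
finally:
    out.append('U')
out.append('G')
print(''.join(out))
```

Execution trace: 'A' (inner try body) → 'Y' (inner except ZeroDivisionError) → 'N' (try body, no exception) → 'U' (finally) → 'G' (after the try/except). Output: AYNUG

Answer: AYNUG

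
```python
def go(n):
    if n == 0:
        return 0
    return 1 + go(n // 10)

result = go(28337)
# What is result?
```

Count of digits of 28337: 5

Answer: 5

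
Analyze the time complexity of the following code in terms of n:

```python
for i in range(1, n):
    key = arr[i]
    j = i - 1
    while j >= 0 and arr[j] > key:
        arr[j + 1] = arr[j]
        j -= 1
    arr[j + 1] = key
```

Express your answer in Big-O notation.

This is Insertion sort. Time complexity: O(n²).

Answer: O(n²)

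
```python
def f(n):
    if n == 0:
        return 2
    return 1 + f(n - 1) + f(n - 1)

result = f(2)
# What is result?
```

f(n) = 1 + 2·f(n-1), f(0)=2. Closed form: (2+1)·2^2 - 1 = 11.

Answer: 11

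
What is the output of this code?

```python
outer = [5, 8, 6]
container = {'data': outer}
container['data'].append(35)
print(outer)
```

Key concept: dict holds reference to list.
Step by step:
`outer = [5, 8, 6]` → outer = [5, 8, 6]
`container = {'data': outer}` → container = {'data': [5, 8, 6]}
`container['data'].append(35)` → outer = [5, 8, 6, 35]; container = {'data': [5, 8, 6, 35]}
`print(outer)` → prints [5, 8, 6, 35]

Answer: [5, 8, 6, 35]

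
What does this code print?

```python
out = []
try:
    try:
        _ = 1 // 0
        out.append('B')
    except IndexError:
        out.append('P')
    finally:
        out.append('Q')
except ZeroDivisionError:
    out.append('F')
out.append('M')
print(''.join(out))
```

Execution trace: 'Q' (finally) → 'F' (outer except ZeroDivisionError) → 'M' (after the try/except). Output: QFM

Answer: QFM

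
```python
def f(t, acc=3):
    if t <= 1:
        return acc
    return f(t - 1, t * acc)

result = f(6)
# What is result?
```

Accumulator trace (n, acc): (6, 3) -> (5, 18) -> (4, 90) -> (3, 360) -> (2, 1080) -> (1, 2160) -> return 2160

Answer: 2160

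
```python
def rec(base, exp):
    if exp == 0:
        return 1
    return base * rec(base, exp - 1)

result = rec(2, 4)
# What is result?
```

rec(2, 4) = 2 * 2 * 2 * 2 = 16

Answer: 16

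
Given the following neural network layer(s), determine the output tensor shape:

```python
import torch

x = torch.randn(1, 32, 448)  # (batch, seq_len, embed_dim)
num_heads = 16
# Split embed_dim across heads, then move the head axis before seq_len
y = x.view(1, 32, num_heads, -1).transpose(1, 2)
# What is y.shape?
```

Input: (1, 32, 448) -> head_dim = 448 // 16 = 28; after view: (1, 32, 16, 28) -> after transpose(1, 2): (1, 16, 32, 28) -> Output: (1, 16, 32, 28)

Answer: (1, 16, 32, 28)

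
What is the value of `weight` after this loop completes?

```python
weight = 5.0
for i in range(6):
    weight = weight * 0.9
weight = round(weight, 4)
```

Exponential decay: 5.0 * 0.9^6
`weight` takes the values: 5.0 → 4.5 → 4.05 → 3.645 → 3.2805 → 2.95245 → 2.657205 → 2.6572

Answer: 2.6572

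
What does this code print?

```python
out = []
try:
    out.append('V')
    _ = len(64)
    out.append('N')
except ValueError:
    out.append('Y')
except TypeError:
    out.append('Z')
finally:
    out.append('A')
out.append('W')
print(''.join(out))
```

Execution trace: 'V' (try body) → 'Z' (except TypeError) → 'A' (finally) → 'W' (after the try/except). Output: VZAW

Answer: VZAW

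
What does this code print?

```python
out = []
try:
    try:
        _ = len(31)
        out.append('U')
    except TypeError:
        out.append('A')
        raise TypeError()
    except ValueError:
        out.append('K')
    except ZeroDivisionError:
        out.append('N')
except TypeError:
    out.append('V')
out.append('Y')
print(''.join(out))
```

Execution trace: 'A' (inner except TypeError) → 'V' (outer except TypeError) → 'Y' (after the try/except). Output: AVY

Answer: AVY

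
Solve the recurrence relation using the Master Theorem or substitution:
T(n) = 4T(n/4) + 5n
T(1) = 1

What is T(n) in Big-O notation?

By Master Theorem: a=4, b=4, f(n)=5n. Since log_4(4) = 1 and f(n) = Θ(n^1), Case 2 applies. T(n) = O(n log n).

Answer: O(n log n)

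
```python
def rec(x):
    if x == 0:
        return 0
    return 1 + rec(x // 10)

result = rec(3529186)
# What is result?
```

Count of digits of 3529186: 7

Answer: 7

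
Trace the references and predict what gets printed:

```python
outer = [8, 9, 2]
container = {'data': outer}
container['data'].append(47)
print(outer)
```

Key concept: dict holds reference to list.
Step by step:
`outer = [8, 9, 2]` → outer = [8, 9, 2]
`container = {'data': outer}` → container = {'data': [8, 9, 2]}
`container['data'].append(47)` → outer = [8, 9, 2, 47]; container = {'data': [8, 9, 2, 47]}
`print(outer)` → prints [8, 9, 2, 47]

Answer: [8, 9, 2, 47]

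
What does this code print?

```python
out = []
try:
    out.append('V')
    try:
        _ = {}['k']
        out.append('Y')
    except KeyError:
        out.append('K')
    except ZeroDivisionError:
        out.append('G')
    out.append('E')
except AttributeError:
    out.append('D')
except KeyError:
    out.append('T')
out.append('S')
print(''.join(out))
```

Execution trace: 'V' (try body) → 'K' (inner except KeyError) → 'E' (try body, no exception) → 'S' (after the try/except). Output: VKES

Answer: VKES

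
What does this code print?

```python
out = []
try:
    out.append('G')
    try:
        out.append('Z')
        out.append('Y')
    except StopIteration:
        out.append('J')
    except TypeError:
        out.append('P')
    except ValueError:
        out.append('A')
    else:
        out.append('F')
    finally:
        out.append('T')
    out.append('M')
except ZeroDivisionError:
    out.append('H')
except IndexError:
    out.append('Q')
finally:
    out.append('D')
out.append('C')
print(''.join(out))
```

Execution trace: 'G' (try body) → 'Z' (inner try body) → 'Y' (inner try body, no exception) → 'F' (inner else) → 'T' (inner finally) → 'M' (try body, no exception) → 'D' (finally) → 'C' (after the try/except). Output: GZYFTMDC

Answer: GZYFTMDC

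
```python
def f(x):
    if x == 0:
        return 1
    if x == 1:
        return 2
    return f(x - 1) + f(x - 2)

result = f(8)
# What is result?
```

Build up from base cases: f(0)=1, f(1)=2, f(2)=3, f(3)=5, f(4)=8, f(5)=13, f(6)=21, ..., f(8)=55

Answer: 55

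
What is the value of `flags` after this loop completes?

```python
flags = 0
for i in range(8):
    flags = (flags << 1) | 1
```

Build 8 consecutive 1-bits: 0b11111111
`flags` takes the values: 0 → 1 → 3 → 7 → 15 → 31 → 63 → 127 → 255

Answer: 255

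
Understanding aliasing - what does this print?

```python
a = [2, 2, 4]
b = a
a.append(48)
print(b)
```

Key concept: basic list aliasing.
Step by step:
`a = [2, 2, 4]` → a = [2, 2, 4]
`b = a` → b = [2, 2, 4] (same object as a)
`a.append(48)` → a = [2, 2, 4, 48] (same object as b); b = [2, 2, 4, 48] (same object as a)
`print(b)` → prints [2, 2, 4, 48]

Answer: [2, 2, 4, 48]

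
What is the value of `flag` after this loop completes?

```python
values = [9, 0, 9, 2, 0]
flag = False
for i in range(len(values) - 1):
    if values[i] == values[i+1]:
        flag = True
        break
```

Check consecutive duplicates in [9, 0, 9, 2, 0]
`flag` takes the values: False

Answer: False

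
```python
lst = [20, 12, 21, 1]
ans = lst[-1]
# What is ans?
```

Trace:
`lst = [20, 12, 21, 1]` → lst = [20, 12, 21, 1]
`ans = lst[-1]` → ans = 1
So ans = 1

Answer: 1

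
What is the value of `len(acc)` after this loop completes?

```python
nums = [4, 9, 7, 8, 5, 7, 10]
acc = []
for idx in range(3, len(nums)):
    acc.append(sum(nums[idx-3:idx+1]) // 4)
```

Number of 4-element averages
`acc` takes the values: [] → [7] → [7, 7] → [7, 7, 6] → [7, 7, 6, 7]
So `len(acc)` = 4

Answer: 4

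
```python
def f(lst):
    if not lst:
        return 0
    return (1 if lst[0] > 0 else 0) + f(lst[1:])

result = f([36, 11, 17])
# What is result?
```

Count of positive elements in [36, 11, 17] = 3

Answer: 3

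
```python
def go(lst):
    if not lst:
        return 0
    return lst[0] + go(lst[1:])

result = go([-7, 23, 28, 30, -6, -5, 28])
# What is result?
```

(-7) + 23 + 28 + 30 + (-6) + (-5) + 28 + 0 = 91

Answer: 91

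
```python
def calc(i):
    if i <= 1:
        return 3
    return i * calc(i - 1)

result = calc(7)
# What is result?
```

calc(7) = 7 * 6 * 5 * 4 * 3 * 2 * 3 = 15120

Answer: 15120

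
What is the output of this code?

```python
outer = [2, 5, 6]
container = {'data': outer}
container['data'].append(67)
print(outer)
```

Key concept: dict holds reference to list.
Step by step:
`outer = [2, 5, 6]` → outer = [2, 5, 6]
`container = {'data': outer}` → container = {'data': [2, 5, 6]}
`container['data'].append(67)` → outer = [2, 5, 6, 67]; container = {'data': [2, 5, 6, 67]}
`print(outer)` → prints [2, 5, 6, 67]

Answer: [2, 5, 6, 67]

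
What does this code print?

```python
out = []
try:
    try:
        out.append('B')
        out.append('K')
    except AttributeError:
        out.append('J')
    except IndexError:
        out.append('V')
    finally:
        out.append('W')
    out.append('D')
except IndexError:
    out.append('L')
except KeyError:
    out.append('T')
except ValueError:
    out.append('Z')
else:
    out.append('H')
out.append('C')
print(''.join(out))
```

Execution trace: 'B' (inner try body) → 'K' (inner try body, no exception) → 'W' (inner finally) → 'D' (try body, no exception) → 'H' (else) → 'C' (after the try/except). Output: BKWDHC

Answer: BKWDHC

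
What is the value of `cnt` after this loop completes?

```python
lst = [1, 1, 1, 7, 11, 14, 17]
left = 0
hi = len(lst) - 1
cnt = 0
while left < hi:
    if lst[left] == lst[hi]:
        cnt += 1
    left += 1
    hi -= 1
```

Count matching pairs from ends
`cnt` takes the values: 0

Answer: 0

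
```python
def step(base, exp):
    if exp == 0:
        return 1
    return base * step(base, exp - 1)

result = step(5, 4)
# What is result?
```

step(5, 4) = 5 * 5 * 5 * 5 = 625

Answer: 625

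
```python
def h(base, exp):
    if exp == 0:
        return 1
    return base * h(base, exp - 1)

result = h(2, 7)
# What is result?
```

h(2, 7) = 2 * 2 * 2 * 2 * 2 * 2 * 2 = 128

Answer: 128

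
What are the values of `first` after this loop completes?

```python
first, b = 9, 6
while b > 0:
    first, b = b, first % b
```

GCD of 9 and 6
`first` takes the values: 9 → 6 → 3

Answer: 3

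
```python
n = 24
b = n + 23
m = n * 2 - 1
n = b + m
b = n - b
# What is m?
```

Trace:
`n = 24` → n = 24
`b = n + 23` → b = 47
`m = n * 2 - 1` → m = 47
`n = b + m` → n = 94
`b = n - b` → b = 47
So m = 47

Answer: 47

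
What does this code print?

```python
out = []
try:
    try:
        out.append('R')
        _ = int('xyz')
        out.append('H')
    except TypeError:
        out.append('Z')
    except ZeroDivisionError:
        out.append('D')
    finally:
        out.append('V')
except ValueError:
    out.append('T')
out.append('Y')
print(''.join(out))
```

Execution trace: 'R' (try body) → 'V' (finally) → 'T' (outer except ValueError) → 'Y' (after the try/except). Output: RVTY

Answer: RVTY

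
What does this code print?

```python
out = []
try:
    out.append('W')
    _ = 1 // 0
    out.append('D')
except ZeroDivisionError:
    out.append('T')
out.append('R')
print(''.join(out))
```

Execution trace: 'W' (try body) → 'T' (except ZeroDivisionError) → 'R' (after the try/except). Output: WTR

Answer: WTR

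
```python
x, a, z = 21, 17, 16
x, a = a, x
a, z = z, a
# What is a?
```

Trace:
`x, a, z = 21, 17, 16` → x = 21; a = 17; z = 16
`x, a = a, x` → x = 17; a = 21
`a, z = z, a` → a = 16; z = 21
So a = 16

Answer: 16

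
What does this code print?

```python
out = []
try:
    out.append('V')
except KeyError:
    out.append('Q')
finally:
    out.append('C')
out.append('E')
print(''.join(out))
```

Execution trace: 'V' (try body, no exception) → 'C' (finally) → 'E' (after the try/except). Output: VCE

Answer: VCE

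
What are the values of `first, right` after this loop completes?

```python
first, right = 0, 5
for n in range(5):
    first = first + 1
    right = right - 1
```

first goes 0→5, right goes 5→0
`first, right` takes the values: (0, 5) → (1, 5) → (1, 4) → (2, 4) → (2, 3) → (3, 3) → (3, 2) → (4, 2) → (4, 1) → (5, 1) → (5, 0)

Answer: 5, 0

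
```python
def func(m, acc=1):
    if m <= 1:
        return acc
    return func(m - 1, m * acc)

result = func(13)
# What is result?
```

Accumulator trace (n, acc): (13, 1) -> (12, 13) -> (11, 156) -> (10, 1716) -> (9, 17160) -> (8, 154440) -> (7, 1235520) -> (6, 8648640) -> (5, 51891840) -> (4, 259459200) -> (3, 1037836800) -> (2, 3113510400) -> (1, 6227020800) -> return 6227020800

Answer: 6227020800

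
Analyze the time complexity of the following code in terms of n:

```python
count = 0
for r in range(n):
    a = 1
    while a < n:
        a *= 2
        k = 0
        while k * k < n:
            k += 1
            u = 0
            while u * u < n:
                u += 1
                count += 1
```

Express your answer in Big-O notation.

Each loop level contributes: n × log n × √n × √n. Multiplying the contributions gives O(n^2 log n).

Answer: O(n^2 log n)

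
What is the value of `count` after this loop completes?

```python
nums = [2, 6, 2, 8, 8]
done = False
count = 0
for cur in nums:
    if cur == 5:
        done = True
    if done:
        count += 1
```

Count elements after first 5 in [2, 6, 2, 8, 8]
`count` takes the values: 0

Answer: 0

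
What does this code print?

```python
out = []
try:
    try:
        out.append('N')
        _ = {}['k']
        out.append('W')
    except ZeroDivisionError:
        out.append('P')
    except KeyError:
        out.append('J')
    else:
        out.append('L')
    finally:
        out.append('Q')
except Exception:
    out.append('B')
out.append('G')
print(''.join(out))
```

Execution trace: 'N' (inner try body) → 'J' (inner except KeyError) → 'Q' (inner finally) → 'G' (after the try/except). Output: NJQG

Answer: NJQG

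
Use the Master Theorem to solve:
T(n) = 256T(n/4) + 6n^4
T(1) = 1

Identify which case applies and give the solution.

a=256, b=4, f(n)=6n^4. log_4(256) = 4. Since c=4 = 4, Case 2 applies: T(n) = Θ(n^log_b(a) · log n) = O(n^4 log n).

Answer: O(n^4 log n) - Case 2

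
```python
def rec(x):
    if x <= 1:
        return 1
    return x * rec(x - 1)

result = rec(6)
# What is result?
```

rec(6) = 6 * 5 * 4 * 3 * 2 * 1 = 720

Answer: 720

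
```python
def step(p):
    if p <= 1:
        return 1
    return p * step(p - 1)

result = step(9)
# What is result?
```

step(9) = 9 * 8 * 7 * 6 * 5 * 4 * 3 * 2 * 1 = 362880

Answer: 362880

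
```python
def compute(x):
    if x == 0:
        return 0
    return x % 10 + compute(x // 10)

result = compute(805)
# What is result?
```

Sum of digits of 805: 5 + 0 + 8 = 13

Answer: 13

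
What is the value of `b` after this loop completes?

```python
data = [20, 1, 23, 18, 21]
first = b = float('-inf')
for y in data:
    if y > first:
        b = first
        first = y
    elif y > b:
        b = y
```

Second largest (with repeats) in [20, 1, 23, 18, 21]
`b` takes the values: -inf → 1 → 20 → 21

Answer: 21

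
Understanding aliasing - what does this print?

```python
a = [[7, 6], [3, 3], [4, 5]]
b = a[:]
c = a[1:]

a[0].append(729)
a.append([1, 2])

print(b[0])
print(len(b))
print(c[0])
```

Key concept: slice with nested mutation.
Step by step:
`a = [[7, 6], [3, 3], [4, 5]]` → a = [[7, 6], [3, 3], [4, 5]]
`b = a[:]` → b = [[7, 6], [3, 3], [4, 5]]
`c = a[1:]` → c = [[3, 3], [4, 5]]
`a[0].append(729)` → a = [[7, 6, 729], [3, 3], [4, 5]]; b = [[7, 6, 729], [3, 3], [4, 5]]
`a.append([1, 2])` → a = [[7, 6, 729], [3, 3], [4, 5], [1, 2]]
`print(b[0])` → prints [7, 6, 729]
`print(len(b))` → prints 3
`print(c[0])` → prints [3, 3]

Answer:
[7, 6, 729]
3
[3, 3]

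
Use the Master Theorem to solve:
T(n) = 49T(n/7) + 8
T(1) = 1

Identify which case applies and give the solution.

a=49, b=7, f(n)=8. log_7(49) = 2. Since c=0 < 2, Case 1 applies: T(n) = Θ(n^log_b(a)) = O(n^2).

Answer: O(n^2) - Case 1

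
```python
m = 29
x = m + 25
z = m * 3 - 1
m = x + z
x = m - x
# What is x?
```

Trace:
`m = 29` → m = 29
`x = m + 25` → x = 54
`z = m * 3 - 1` → z = 86
`m = x + z` → m = 140
`x = m - x` → x = 86
So x = 86

Answer: 86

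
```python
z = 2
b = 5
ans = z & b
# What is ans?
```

Trace:
`z = 2` → z = 2
`b = 5` → b = 5
`ans = z & b` → ans = 0
So ans = 0

Answer: 0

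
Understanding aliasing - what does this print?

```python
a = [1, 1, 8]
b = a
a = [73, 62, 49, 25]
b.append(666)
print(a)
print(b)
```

Key concept: rebinding vs mutation: a is rebound to a new list, b still points at the original.
Step by step:
`a = [1, 1, 8]` → a = [1, 1, 8]
`b = a` → b = [1, 1, 8] (same object as a)
`a = [73, 62, 49, 25]` → a = [73, 62, 49, 25]
`b.append(666)` → b = [1, 1, 8, 666]
`print(a)` → prints [73, 62, 49, 25]
`print(b)` → prints [1, 1, 8, 666]

Answer:
[73, 62, 49, 25]
[1, 1, 8, 666]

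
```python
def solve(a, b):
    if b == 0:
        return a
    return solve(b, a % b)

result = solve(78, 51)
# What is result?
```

solve(78, 51) -> solve(51, 27) -> solve(27, 24) -> solve(24, 3) -> solve(3, 0) -> 3

Answer: 3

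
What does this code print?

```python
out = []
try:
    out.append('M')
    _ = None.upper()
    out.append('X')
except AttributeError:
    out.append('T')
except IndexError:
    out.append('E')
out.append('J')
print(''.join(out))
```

Execution trace: 'M' (try body) → 'T' (except AttributeError) → 'J' (after the try/except). Output: MTJ

Answer: MTJ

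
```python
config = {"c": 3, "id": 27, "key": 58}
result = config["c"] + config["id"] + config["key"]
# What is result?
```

Trace:
`config = {"c": 3, "id": 27, "key": 58}` → config = {'c': 3, 'id': 27, 'key': 58}
`result = config["c"] + config["id"] + config["key"]` → result = 88
So result = 88

Answer: 88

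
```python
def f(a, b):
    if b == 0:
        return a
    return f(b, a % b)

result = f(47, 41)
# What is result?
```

f(47, 41) -> f(41, 6) -> f(6, 5) -> f(5, 1) -> f(1, 0) -> 1

Answer: 1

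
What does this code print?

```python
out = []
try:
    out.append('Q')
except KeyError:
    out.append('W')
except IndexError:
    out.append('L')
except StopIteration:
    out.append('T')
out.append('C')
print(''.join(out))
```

Execution trace: 'Q' (try body, no exception) → 'C' (after the try/except). Output: QC

Answer: QC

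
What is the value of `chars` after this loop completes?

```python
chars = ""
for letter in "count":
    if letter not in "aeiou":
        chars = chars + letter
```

Remove vowels from 'count'
`chars` takes the values: "" → "c" → "cn" → "cnt"

Answer: "cnt"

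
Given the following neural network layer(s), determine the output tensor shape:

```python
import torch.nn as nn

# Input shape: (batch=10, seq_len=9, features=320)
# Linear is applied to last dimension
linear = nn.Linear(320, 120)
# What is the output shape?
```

Input: (10, 9, 320) -> Output: (10, 9, 120)

Answer: (10, 9, 120)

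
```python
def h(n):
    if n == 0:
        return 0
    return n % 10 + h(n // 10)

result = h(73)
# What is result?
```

Sum of digits of 73: 3 + 7 = 10

Answer: 10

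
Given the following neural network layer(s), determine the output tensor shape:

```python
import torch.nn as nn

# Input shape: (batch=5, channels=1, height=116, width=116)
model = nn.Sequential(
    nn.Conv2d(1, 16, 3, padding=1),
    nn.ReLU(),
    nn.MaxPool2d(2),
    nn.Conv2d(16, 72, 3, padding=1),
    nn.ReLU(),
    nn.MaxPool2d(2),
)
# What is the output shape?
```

Input: (5, 1, 116, 116) -> after first Conv2d: (5, 16, 116, 116) -> after first MaxPool2d: (5, 16, 58, 58) -> after second Conv2d: (5, 72, 58, 58) -> Output: (5, 72, 29, 29)

Answer: (5, 72, 29, 29)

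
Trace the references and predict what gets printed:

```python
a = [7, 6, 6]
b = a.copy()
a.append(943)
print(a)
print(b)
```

Key concept: list.copy() creates independent copy.
Step by step:
`a = [7, 6, 6]` → a = [7, 6, 6]
`b = a.copy()` → b = [7, 6, 6]
`a.append(943)` → a = [7, 6, 6, 943]
`print(a)` → prints [7, 6, 6, 943]
`print(b)` → prints [7, 6, 6]

Answer:
[7, 6, 6, 943]
[7, 6, 6]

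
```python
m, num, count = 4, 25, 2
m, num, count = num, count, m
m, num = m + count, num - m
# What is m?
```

Trace:
`m, num, count = 4, 25, 2` → m = 4; num = 25; count = 2
`m, num, count = num, count, m` → m = 25; num = 2; count = 4
`m, num = m + count, num - m` → m = 29; num = -23
So m = 29

Answer: 29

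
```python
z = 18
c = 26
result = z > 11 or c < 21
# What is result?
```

Trace:
`z = 18` → z = 18
`c = 26` → c = 26
`result = z > 11 or c < 21` → result = True
So result = True

Answer: True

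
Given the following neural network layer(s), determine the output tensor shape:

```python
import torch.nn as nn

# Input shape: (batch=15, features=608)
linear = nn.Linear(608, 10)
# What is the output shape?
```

Input: (15, 608) -> Output: (15, 10)

Answer: (15, 10)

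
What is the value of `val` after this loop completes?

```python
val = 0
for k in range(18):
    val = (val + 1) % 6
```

Increment mod 6, 18 times = 0
`val` takes the values: 0 → 1 → 2 → 3 → 4 → 5 → 0 → 1 → 2 → 3 → 4 → 5 → 0 → 1 → 2 → 3 → 4 → 5 → 0

Answer: 0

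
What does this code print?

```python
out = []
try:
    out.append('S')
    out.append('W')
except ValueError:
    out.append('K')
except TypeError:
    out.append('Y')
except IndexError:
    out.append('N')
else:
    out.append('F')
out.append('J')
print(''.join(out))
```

Execution trace: 'S' (try body) → 'W' (try body, no exception) → 'F' (else) → 'J' (after the try/except). Output: SWFJ

Answer: SWFJ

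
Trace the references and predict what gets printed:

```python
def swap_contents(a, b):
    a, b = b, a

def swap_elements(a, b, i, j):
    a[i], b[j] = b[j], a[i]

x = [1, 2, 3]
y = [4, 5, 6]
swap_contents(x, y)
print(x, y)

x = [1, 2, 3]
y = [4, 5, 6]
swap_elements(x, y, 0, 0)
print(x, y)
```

Key concept: parameter rebinding vs mutation.
Step by step:
`x = [1, 2, 3]` → x = [1, 2, 3]
`y = [4, 5, 6]` → y = [4, 5, 6]
`swap_contents(x, y)` → no visible change to tracked variables
`print(x, y)` → prints [1, 2, 3] [4, 5, 6]
`x = [1, 2, 3]` → x = [1, 2, 3]
`y = [4, 5, 6]` → y = [4, 5, 6]
`swap_elements(x, y, 0, 0)` → x = [4, 2, 3]; y = [1, 5, 6]
`print(x, y)` → prints [4, 2, 3] [1, 5, 6]

Answer:
[1, 2, 3] [4, 5, 6]
[4, 2, 3] [1, 5, 6]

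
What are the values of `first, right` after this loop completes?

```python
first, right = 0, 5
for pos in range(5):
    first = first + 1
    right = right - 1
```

first goes 0→5, right goes 5→0
`first, right` takes the values: (0, 5) → (1, 5) → (1, 4) → (2, 4) → (2, 3) → (3, 3) → (3, 2) → (4, 2) → (4, 1) → (5, 1) → (5, 0)

Answer: 5, 0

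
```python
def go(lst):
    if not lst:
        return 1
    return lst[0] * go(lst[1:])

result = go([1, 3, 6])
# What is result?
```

Product over [1, 3, 6] = 1 * 3 * 6 = 18

Answer: 18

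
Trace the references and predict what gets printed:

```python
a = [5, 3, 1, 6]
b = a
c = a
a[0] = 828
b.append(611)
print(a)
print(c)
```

Key concept: multiple aliases.
Step by step:
`a = [5, 3, 1, 6]` → a = [5, 3, 1, 6]
`b = a` → b = [5, 3, 1, 6] (same object as a)
`c = a` → c = [5, 3, 1, 6] (same object as a, b)
`a[0] = 828` → a = [828, 3, 1, 6] (same object as b, c); b = [828, 3, 1, 6] (same object as a, c); c = [828, 3, 1, 6] (same object as a, b)
`b.append(611)` → a = [828, 3, 1, 6, 611] (same object as b, c); b = [828, 3, 1, 6, 611] (same object as a, c); c = [828, 3, 1, 6, 611] (same object as a, b)
`print(a)` → prints [828, 3, 1, 6, 611]
`print(c)` → prints [828, 3, 1, 6, 611]

Answer:
[828, 3, 1, 6, 611]
[828, 3, 1, 6, 611]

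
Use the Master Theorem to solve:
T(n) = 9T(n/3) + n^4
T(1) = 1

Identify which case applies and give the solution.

a=9, b=3, f(n)=n^4. log_3(9) = 2. Since c=4 > 2 and the regularity condition holds (9(n/3)^4 = (9/3^4)n^4 with 9/3^4 < 1), Case 3 applies: T(n) = Θ(f(n)) = O(n^4).

Answer: O(n^4) - Case 3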